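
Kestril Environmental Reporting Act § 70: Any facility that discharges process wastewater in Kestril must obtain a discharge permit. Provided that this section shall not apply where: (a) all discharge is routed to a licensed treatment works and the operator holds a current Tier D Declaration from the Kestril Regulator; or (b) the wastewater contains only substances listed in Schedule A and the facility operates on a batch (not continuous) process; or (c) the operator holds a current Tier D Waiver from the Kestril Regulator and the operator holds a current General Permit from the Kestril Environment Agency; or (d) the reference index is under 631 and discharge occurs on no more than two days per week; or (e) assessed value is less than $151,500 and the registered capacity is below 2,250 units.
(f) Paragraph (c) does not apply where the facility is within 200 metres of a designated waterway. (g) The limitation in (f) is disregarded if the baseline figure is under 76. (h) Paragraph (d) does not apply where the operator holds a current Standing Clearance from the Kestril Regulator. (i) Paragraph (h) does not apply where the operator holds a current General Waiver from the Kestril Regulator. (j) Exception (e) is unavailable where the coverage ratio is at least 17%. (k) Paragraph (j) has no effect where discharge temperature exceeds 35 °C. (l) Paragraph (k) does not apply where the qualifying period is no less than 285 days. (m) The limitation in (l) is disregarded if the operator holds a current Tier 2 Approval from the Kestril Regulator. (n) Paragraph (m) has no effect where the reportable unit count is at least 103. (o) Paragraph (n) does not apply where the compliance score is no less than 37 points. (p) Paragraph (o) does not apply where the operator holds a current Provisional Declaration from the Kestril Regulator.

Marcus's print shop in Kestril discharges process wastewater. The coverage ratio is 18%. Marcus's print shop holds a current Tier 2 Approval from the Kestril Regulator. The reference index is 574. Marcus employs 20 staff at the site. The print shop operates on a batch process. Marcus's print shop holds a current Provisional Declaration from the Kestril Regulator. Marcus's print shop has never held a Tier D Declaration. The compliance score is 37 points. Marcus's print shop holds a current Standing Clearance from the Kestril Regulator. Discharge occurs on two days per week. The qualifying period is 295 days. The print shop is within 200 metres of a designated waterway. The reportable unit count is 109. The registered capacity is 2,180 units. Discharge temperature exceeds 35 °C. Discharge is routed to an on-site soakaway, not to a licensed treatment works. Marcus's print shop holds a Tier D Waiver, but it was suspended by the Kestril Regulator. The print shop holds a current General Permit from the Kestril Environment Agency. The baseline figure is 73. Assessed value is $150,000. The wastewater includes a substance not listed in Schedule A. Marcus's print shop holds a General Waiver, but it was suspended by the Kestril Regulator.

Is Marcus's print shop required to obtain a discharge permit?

Exception (a) requires that all discharge is routed to a licensed treatment works; but discharge is not routed to a licensed treatment works, so (a) is unavailable.
Exception (b) fails — the wastewater includes a non-Schedule-A substance.
Exception (c) requires that the operator holds a current Tier D Waiver from the Kestril Regulator; but the Tier D Waiver is not current, so (c) is unavailable.
All of (d)'s requirements are met (the reference index is 574, under the 631 limit; discharge occurs on no more than two days per week). However, paragraphs (h)–(i) must be considered: (h) operates against (d): a current Standing Clearance is held. (i), which would lift (h), is inapplicable — no current General Waiver is held. So (d) is unavailable.
Exception (e) is satisfied on its face — assessed value is $150,000, less than the $151,500 limit; the registered capacity is 2,180 units, below the 2,250 units limit. However, paragraphs (j)–(p) must be considered: (j) is triggered — the coverage ratio is 18%, meeting the 17% threshold. (k) applies (discharge temperature exceeds 35 °C), but is set aside by (l): (l) operates against (k): the qualifying period is 295 days, meeting the 285 days threshold. (m) applies (a current Tier 2 Approval is held), but is overridden by (n): (n) operates — the reportable unit count is 109, meeting the 103 threshold. (o) is engaged (the compliance score is 37 points, meeting the 37 points threshold), but is itself disapplied by (p): (p) applies — a current Provisional Declaration is held. So (e) is unavailable.
No exception is made out. Marcus's print shop falls within the general rule.

Yes — Marcus's print shop must obtain a discharge permit.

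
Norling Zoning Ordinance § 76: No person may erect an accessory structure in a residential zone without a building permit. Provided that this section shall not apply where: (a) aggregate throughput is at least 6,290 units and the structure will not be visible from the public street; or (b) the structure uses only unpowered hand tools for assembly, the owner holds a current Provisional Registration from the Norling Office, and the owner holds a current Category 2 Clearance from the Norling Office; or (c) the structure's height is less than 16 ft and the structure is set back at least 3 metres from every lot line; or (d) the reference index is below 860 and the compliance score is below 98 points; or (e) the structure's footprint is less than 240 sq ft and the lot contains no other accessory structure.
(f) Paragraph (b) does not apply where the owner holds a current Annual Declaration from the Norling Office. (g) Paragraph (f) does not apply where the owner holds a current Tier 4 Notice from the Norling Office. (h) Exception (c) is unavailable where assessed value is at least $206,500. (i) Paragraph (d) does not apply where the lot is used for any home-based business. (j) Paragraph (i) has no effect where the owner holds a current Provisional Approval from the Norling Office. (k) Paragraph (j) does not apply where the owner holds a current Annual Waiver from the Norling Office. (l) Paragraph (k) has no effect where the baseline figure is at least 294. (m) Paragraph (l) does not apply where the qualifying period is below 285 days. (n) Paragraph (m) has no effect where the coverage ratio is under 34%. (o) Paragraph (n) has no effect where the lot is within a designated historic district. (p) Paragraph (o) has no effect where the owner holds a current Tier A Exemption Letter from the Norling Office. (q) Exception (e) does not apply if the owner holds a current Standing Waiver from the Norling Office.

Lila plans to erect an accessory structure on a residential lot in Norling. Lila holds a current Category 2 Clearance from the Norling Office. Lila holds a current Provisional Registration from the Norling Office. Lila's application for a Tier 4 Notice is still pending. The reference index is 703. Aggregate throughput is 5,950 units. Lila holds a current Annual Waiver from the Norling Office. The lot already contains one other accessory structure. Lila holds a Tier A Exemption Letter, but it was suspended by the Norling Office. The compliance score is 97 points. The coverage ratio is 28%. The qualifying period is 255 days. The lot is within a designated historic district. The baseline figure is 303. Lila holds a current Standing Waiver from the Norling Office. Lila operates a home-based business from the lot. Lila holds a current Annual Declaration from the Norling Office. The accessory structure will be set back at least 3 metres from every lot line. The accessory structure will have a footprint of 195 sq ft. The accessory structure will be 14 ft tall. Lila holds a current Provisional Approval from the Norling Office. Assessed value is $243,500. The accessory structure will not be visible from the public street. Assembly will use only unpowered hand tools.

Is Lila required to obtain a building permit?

Exception (a) fails — aggregate throughput is 5,950 units, short of 6,290 units.
Exception (b) is satisfied on its face — assembly uses only hand tools; a current Provisional Registration is held; a current Category 2 Clearance is held. But: (f) operates against (b): a current Annual Declaration is held. (g) is inapplicable (there is no Tier 4 Notice in force), so (f) stands. Exception (b) does not apply.
Exception (c)'s conditions are all satisfied: the structure's height is 14 ft, less than the 16 ft limit; the setback is at least 3 m on every side. But: (h) operates against (c): assessed value is $243,500, meeting the $206,500 threshold. (c) is therefore removed.
All of (d)'s requirements are met (the reference index is 703, below the 860 limit; the compliance score is 97 points, below the 98 points limit). Turning to paragraphs (i)–(p): (i) operates — a home-based business operates on the lot. (j) would limit (i) — a current Provisional Approval is held — but (k) sets (j) aside: (k) is engaged — a current Annual Waiver is held. (l) would limit (k) — the baseline figure is 303, meeting the 294 threshold — but (m) sets (l) aside: (m) is triggered — the qualifying period is 255 days, below the 285 days limit. (n) would limit (m) — the coverage ratio is 28%, under the 34% limit — but (o) sets (n) aside: (o) operates against (n): the lot is in a historic district. (p) does not operate here (no current Tier A Exemption Letter is held), so (o) stands. Exception (d) does not apply.
Exception (e) does not apply: the lot already has another accessory structure.
None of the exceptions is available; § 76 applies in full.

Yes — Lila must obtain a building permit.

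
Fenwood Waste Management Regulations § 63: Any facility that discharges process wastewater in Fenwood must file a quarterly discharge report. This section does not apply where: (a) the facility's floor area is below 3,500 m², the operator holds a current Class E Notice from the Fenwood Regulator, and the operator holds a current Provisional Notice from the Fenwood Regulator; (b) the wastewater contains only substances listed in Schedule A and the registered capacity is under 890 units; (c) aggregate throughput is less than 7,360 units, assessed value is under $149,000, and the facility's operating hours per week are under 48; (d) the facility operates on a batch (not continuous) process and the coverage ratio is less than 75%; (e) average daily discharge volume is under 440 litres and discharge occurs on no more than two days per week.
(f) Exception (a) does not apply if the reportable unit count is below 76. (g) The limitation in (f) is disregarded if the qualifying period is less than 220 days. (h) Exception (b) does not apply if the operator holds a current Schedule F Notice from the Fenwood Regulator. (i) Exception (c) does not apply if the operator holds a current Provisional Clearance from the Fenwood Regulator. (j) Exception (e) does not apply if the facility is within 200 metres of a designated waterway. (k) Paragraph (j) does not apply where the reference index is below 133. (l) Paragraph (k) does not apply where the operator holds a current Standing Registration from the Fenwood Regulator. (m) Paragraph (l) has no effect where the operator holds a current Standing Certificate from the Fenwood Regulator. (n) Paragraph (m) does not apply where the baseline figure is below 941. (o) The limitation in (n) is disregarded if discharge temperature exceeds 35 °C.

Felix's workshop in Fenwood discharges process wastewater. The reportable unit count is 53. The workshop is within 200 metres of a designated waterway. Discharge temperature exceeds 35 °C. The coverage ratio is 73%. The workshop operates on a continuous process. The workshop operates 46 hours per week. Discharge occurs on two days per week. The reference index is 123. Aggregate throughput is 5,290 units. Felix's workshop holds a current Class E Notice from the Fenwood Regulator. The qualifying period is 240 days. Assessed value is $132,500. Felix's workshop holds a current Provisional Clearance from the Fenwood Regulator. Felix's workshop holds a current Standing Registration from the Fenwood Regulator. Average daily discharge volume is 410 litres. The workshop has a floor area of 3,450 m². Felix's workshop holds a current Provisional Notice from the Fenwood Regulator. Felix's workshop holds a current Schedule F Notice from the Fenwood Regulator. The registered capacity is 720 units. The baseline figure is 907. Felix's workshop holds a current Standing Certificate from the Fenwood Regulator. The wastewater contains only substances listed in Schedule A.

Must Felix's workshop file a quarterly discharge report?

No — exception (e) applies; Felix's workshop is not required to file a quarterly discharge report.

Exception (a)'s conditions are all satisfied: the facility's floor area is 3,450 m², below the 3,500 m² limit; a current Class E Notice is held; a current Provisional Notice is held. Turning to paragraphs (f)–(g): (f) operates against (a): the reportable unit count is 53, below the 76 limit. (g) does not operate here (the qualifying period is 240 days, not less than 220 days), so (f) stands. (a) is therefore removed.
All of (b)'s requirements are met (the wastewater is Schedule-A-only; the registered capacity is 720 units, under the 890 units limit). However, paragraph (h) must be considered: (h) operates against (b): a current Schedule F Notice is held. So (b) is unavailable.
All of (c)'s requirements are met (aggregate throughput is 5,290 units, less than the 7,360 units limit; assessed value is $132,500, under the $149,000 limit; the facility's operating hours per week are 46, under the 48 limit). Turning to paragraph (i): (i) applies — a current Provisional Clearance is held. Exception (c) does not apply.
Exception (d) does not apply: the facility operates on a continuous process.
Exception (e) is satisfied on its face — average daily discharge volume is 410 litres, under the 440 litres limit; discharge occurs on no more than two days per week. As to paragraphs (j)–(o): (j) would limit (e) — the workshop is within 200 m of a designated waterway — but (k) sets (j) aside: (k) applies — the reference index is 123, below the 133 limit. (l) would limit (k) — a current Standing Registration is held — but (m) sets (l) aside: (m) operates — a current Standing Certificate is held. (n) applies (the baseline figure is 907, below the 941 limit), but is set aside by (o): (o) operates — discharge temperature exceeds 35 °C. (e) remains available.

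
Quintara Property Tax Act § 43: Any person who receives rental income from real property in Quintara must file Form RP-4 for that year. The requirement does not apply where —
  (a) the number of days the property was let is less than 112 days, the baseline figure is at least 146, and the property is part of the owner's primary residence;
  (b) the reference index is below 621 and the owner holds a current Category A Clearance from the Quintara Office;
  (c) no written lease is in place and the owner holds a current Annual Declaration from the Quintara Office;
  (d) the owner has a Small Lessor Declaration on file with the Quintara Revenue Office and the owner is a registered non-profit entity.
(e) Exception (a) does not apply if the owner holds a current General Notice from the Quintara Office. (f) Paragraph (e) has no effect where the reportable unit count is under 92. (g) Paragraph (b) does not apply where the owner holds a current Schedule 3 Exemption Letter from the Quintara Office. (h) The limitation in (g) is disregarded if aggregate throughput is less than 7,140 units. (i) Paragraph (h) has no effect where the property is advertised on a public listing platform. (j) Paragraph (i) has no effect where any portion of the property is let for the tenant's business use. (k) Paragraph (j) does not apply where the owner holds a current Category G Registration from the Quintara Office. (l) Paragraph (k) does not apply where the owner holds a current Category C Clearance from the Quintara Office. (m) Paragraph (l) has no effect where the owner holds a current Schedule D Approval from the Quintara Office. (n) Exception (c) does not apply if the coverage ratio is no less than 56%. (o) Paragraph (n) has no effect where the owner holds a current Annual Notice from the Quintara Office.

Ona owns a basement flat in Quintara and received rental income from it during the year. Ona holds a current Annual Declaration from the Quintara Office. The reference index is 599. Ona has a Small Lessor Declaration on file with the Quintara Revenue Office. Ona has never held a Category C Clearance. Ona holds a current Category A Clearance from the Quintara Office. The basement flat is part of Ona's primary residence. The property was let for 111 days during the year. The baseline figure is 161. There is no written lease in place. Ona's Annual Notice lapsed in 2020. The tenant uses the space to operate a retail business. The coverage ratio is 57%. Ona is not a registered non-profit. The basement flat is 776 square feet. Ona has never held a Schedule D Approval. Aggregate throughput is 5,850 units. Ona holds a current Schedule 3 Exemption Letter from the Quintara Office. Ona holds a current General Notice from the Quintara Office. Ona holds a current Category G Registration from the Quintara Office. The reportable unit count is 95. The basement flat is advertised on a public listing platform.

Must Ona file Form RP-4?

Yes — Ona must file Form RP-4.

Exception (a): the number of days the property was let is 111 days, less than the 112 days limit; the baseline figure is 161, meeting the 146 threshold; the basement flat is part of the primary residence — every condition holds. But applying paragraphs (e)–(f): (e) is triggered — a current General Notice is held. (f) does not operate here (the reportable unit count is 95, not under 92), so (e) stands. (a) is therefore removed.
All of (b)'s requirements are met (the reference index is 599, below the 621 limit; a current Category A Clearance is held). However, paragraphs (g)–(m) must be considered: (g) operates against (b): a current Schedule 3 Exemption Letter is held. (h) is triggered (aggregate throughput is 5,850 units, less than the 7,140 units limit), but is set aside by (i): (i) operates against (h): the property is publicly advertised. (j) would limit (i) — the space is let for business use — but (k) sets (j) aside: (k) applies — a current Category G Registration is held. (l), which would lift (k), is inapplicable — the Category C Clearance is not current. (b) is therefore removed.
Exception (c) is satisfied on its face — there is no written lease; a current Annual Declaration is held. But applying paragraphs (n)–(o): (n) operates against (c): the coverage ratio is 57%, meeting the 56% threshold. (o) is not triggered (no current Annual Notice is held), so (n) stands. (c) is therefore removed.
Exception (d) fails — Ona is not a registered non-profit.
None of the exceptions is available; § 43 applies in full.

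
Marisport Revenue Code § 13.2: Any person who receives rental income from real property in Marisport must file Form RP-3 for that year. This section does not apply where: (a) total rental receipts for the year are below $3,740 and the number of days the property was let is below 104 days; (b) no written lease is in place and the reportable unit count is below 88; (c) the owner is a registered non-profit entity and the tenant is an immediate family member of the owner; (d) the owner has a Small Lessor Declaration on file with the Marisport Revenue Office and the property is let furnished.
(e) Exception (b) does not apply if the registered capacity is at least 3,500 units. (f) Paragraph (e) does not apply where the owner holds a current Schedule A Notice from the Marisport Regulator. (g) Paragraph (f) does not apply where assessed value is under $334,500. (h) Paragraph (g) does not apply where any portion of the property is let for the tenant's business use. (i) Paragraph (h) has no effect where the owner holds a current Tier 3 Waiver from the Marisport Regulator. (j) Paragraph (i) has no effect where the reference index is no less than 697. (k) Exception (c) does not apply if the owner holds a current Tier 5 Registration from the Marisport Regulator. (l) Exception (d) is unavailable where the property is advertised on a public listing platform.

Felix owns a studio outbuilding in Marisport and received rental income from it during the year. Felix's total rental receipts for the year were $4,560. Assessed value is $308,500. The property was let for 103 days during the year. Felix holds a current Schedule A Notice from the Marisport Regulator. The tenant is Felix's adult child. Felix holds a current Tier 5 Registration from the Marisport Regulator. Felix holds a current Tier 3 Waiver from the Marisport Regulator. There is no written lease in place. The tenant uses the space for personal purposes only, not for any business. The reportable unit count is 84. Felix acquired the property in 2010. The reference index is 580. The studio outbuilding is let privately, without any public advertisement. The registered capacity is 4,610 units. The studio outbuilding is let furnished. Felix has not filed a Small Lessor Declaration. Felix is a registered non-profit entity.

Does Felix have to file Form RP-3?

Yes — Felix must file Form RP-3.

Exception (a) does not apply: total rental receipts for the year are $4,560, not below $3,740.
Exception (b): there is no written lease; the reportable unit count is 84, below the 88 limit — every condition holds. But: (e) is engaged — the registered capacity is 4,610 units, meeting the 3,500 units threshold. (f) would limit (e) — a current Schedule A Notice is held — but (g) sets (f) aside: (g) applies — assessed value is $308,500, under the $334,500 limit. (h) is not triggered (the space is used for personal purposes only), so (g) stands. (b) is therefore removed.
All of (c)'s requirements are met (Felix is a registered non-profit; the tenant is an immediate family member). However, paragraph (k) must be considered: (k) operates against (c): a current Tier 5 Registration is held. (c) is therefore removed.
Exception (d) does not apply: no Small Lessor Declaration is on file.
None of the exceptions is available; § 13.2 applies in full.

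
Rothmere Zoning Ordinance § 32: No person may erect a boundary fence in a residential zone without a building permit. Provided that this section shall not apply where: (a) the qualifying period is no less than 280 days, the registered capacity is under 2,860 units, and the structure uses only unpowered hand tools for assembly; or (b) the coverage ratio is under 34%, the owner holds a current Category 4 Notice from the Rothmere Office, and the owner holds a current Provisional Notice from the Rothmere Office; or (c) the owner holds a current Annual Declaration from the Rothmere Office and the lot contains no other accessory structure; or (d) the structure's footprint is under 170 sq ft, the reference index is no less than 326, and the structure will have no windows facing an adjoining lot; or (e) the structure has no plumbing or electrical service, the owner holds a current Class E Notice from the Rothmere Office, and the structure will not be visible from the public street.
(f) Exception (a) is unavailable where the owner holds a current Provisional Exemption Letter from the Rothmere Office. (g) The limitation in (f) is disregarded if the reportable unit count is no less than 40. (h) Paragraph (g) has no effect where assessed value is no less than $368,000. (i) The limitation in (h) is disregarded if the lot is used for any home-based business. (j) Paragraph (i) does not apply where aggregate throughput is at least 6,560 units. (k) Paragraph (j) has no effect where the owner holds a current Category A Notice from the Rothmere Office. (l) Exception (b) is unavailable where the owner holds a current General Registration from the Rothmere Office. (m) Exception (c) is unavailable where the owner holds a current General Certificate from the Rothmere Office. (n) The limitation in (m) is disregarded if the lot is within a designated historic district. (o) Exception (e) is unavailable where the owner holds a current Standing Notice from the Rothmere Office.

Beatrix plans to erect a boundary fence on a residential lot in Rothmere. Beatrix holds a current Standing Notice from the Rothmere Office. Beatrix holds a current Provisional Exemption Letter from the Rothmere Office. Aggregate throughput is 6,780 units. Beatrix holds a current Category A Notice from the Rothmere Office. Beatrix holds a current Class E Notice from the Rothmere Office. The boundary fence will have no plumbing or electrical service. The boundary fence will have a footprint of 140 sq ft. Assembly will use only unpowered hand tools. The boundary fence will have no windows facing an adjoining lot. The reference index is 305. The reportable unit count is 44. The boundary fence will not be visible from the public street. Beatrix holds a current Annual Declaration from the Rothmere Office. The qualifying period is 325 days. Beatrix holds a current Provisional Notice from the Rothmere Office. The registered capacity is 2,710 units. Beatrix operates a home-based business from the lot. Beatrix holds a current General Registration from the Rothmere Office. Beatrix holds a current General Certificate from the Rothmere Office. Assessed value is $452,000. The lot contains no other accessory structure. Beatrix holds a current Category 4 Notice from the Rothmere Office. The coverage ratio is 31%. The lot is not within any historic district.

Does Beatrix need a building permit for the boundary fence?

Exception (a): the qualifying period is 325 days, meeting the 280 days threshold; the registered capacity is 2,710 units, under the 2,860 units limit; assembly uses only hand tools — every condition holds. Applying paragraphs (f)–(k): (f) would limit (a) — a current Provisional Exemption Letter is held — but (g) sets (f) aside: (g) operates against (f): the reportable unit count is 44, meeting the 40 threshold. (h) would limit (g) — assessed value is $452,000, meeting the $368,000 threshold — but (i) sets (h) aside: (i) applies — a home-based business operates on the lot. (j) is engaged (aggregate throughput is 6,780 units, meeting the 6,560 units threshold), but is overridden by (k): (k) is triggered — a current Category A Notice is held. So (a) applies.
All of (b)'s requirements are met (the coverage ratio is 31%, under the 34% limit; a current Category 4 Notice is held; a current Provisional Notice is held). However, paragraph (l) must be considered: (l) operates against (b): a current General Registration is held. So (b) is unavailable.
Exception (c): a current Annual Declaration is held; the lot has no other accessory structure — every condition holds. But applying paragraphs (m)–(n): (m) operates against (c): a current General Certificate is held. (n), which would lift (m), is not engaged — the lot is not in a historic district. Exception (c) does not apply.
Exception (d) requires that the reference index is no less than 326; but the reference index is 305, short of 326, so (d) is unavailable.
Exception (e): there is no plumbing or electrical service; a current Class E Notice is held; the structure will not be visible from the street — every condition holds. But applying paragraph (o): (o) operates against (e): a current Standing Notice is held. Exception (e) does not apply.

No — exception (a) applies; Beatrix does not need a building permit.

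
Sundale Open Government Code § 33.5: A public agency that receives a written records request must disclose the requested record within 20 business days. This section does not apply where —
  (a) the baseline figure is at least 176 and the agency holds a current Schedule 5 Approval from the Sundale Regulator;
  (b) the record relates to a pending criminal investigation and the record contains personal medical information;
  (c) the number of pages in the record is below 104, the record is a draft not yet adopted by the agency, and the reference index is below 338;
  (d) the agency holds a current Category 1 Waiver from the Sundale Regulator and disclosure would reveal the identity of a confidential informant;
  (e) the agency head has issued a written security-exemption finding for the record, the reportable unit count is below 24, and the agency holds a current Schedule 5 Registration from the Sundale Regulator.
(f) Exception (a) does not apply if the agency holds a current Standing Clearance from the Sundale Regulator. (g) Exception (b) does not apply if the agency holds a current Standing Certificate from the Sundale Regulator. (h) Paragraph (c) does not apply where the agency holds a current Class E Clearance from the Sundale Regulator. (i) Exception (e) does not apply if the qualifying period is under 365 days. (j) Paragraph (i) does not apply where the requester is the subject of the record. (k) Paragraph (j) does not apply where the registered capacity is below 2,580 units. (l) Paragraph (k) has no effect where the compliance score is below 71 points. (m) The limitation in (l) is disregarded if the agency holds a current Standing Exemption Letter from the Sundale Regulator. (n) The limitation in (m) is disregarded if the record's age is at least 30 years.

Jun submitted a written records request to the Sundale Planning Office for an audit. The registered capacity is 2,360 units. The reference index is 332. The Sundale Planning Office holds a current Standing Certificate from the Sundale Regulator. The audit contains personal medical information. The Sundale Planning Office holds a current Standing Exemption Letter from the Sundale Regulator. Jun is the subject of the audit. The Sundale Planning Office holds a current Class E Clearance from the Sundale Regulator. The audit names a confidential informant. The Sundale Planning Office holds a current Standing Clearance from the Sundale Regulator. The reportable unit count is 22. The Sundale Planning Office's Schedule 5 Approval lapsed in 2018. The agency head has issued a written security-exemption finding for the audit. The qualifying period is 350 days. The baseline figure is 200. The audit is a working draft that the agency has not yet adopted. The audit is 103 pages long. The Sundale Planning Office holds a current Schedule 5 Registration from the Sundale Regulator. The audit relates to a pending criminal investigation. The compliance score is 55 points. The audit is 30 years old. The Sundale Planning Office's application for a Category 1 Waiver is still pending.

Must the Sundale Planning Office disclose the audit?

Exception (a) requires that the agency holds a current Schedule 5 Approval from the Sundale Regulator; but the Schedule 5 Approval is not current, so (a) is unavailable.
Exception (b): the audit relates to a pending investigation; the audit contains personal medical information — every condition holds. Turning to paragraph (g): (g) is engaged — a current Standing Certificate is held. Exception (b) does not apply.
Exception (c) is satisfied on its face — the number of pages in the record is 103, below the 104 limit; the audit is an unadopted draft; the reference index is 332, below the 338 limit. However, paragraph (h) must be considered: (h) operates against (c): a current Class E Clearance is held. Exception (c) does not apply.
Exception (d) requires that the agency holds a current Category 1 Waiver from the Sundale Regulator; but there is no Category 1 Waiver in force, so (d) is unavailable.
All of (e)'s requirements are met (a written security-exemption finding has been issued; the reportable unit count is 22, below the 24 limit; a current Schedule 5 Registration is held). Considering the limiting provisions: (i) would limit (e) — the qualifying period is 350 days, under the 365 days limit — but (j) sets (i) aside: (j) operates against (i): Jun is the subject of the audit. (k) would limit (j) — the registered capacity is 2,360 units, below the 2,580 units limit — but (l) sets (k) aside: (l) applies — the compliance score is 55 points, below the 71 points limit. (m) is triggered (a current Standing Exemption Letter is held), but is overridden by (n): (n) operates against (m): the record's age is 30 years, meeting the 30 years threshold. Exception (e) stands.

No — exception (e) applies; the Sundale Planning Office is not required to disclose the audit.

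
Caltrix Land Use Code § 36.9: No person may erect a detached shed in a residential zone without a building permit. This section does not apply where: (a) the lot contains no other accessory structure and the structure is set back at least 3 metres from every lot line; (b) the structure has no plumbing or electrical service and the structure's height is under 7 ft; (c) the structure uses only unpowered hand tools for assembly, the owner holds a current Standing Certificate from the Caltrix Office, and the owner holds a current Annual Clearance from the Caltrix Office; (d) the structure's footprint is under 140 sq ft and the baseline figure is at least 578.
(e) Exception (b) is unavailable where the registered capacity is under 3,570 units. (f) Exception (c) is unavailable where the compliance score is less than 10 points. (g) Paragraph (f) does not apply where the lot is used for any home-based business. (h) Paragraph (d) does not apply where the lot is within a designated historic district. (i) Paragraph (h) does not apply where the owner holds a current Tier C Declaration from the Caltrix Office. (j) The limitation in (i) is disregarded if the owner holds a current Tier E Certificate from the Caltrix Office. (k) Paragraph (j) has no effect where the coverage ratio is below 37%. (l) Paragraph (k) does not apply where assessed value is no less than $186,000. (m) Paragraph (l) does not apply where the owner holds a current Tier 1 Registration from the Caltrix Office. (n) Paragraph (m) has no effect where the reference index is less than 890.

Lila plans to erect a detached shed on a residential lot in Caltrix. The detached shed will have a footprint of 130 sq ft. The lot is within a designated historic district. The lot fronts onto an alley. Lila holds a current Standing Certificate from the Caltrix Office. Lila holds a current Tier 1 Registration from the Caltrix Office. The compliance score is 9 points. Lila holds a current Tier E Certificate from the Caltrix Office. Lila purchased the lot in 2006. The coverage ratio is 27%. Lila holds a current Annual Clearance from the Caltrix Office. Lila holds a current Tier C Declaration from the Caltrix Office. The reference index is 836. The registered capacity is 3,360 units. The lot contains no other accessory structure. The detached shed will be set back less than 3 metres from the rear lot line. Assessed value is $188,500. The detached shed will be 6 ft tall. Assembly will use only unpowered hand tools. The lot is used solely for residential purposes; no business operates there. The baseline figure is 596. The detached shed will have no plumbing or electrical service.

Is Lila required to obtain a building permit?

Yes — Lila must obtain a building permit.

Exception (a) fails — the rear setback is under 3 m.
Exception (b): there is no plumbing or electrical service; the structure's height is 6 ft, under the 7 ft limit — every condition holds. Turning to paragraph (e): (e) operates — the registered capacity is 3,360 units, under the 3,570 units limit. Exception (b) does not apply.
All of (c)'s requirements are met (assembly uses only hand tools; a current Standing Certificate is held; a current Annual Clearance is held). But applying paragraphs (f)–(g): (f) applies — the compliance score is 9 points, less than the 10 points limit. (g) is not triggered (the lot is solely residential), so (f) stands. (c) is therefore removed.
All of (d)'s requirements are met (the structure's footprint is 130 sq ft, under the 140 sq ft limit; the baseline figure is 596, meeting the 578 threshold). Turning to paragraphs (h)–(n): (h) operates against (d): the lot is in a historic district. (i) operates (a current Tier C Declaration is held), but is displaced by (j): (j) operates against (i): a current Tier E Certificate is held. (k) would limit (j) — the coverage ratio is 27%, below the 37% limit — but (l) sets (k) aside: (l) operates against (k): assessed value is $188,500, meeting the $186,000 threshold. (m) is triggered (a current Tier 1 Registration is held), but is itself disapplied by (n): (n) operates against (m): the reference index is 836, less than the 890 limit. (d) is therefore removed.
Every exception is unavailable, so the rule governs.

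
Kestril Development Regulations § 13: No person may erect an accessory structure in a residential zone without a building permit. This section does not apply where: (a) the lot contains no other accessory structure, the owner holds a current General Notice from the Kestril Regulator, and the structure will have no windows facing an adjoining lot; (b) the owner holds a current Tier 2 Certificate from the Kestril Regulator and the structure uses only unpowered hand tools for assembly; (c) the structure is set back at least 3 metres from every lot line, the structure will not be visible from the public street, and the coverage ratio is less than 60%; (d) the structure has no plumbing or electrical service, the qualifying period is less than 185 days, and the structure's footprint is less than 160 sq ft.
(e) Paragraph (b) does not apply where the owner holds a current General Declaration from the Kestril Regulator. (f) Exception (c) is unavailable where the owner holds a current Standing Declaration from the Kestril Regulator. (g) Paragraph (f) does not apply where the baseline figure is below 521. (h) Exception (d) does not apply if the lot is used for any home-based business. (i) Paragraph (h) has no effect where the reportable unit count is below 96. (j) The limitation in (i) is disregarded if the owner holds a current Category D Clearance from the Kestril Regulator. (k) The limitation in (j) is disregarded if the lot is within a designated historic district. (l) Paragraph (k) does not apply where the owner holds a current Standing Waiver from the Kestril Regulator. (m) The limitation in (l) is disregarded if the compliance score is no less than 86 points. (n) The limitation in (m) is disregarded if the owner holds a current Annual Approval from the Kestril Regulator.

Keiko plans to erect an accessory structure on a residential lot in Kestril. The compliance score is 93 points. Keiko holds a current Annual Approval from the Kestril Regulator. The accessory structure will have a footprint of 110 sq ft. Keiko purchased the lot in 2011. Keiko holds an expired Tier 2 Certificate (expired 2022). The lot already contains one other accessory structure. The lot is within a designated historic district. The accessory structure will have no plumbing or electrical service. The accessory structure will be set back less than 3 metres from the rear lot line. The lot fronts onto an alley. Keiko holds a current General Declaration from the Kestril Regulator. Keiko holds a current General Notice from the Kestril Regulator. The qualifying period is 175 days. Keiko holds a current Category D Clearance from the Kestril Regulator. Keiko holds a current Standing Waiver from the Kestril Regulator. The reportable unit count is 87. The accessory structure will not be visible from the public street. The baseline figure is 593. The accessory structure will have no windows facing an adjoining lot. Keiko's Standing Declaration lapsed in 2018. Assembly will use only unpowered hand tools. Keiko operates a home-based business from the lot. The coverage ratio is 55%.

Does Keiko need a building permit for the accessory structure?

Yes — Keiko must obtain a building permit.

Exception (a) fails — the lot already has another accessory structure.
Exception (b) requires that the owner holds a current Tier 2 Certificate from the Kestril Regulator; but there is no Tier 2 Certificate in force, so (b) is unavailable.
Exception (c) fails — the rear setback is under 3 m.
Exception (d)'s conditions are all satisfied: there is no plumbing or electrical service; the qualifying period is 175 days, less than the 185 days limit; the structure's footprint is 110 sq ft, less than the 160 sq ft limit. But: (h) applies — a home-based business operates on the lot. (i) would limit (h) — the reportable unit count is 87, below the 96 limit — but (j) sets (i) aside: (j) operates — a current Category D Clearance is held. (k) would limit (j) — the lot is in a historic district — but (l) sets (k) aside: (l) operates — a current Standing Waiver is held. (m) operates (the compliance score is 93 points, meeting the 86 points threshold), but is overridden by (n): (n) operates against (m): a current Annual Approval is held. Exception (d) does not apply.
None of the exceptions is available; § 13 applies in full.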